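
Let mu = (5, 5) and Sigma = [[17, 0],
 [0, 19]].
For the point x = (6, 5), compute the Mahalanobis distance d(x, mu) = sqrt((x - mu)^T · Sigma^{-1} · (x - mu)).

Step 1 — centre the observation: (x - mu) = (1, 0).

Step 2 — invert Sigma. det(Sigma) = 17·19 - (0)² = 323.
  Sigma^{-1} = (1/det) · [[d, -b], [-b, a]] = [[0.0588, 0],
 [0, 0.0526]].

Step 3 — form the quadratic (x - mu)^T · Sigma^{-1} · (x - mu):
  Sigma^{-1} · (x - mu) = (0.0588, 0).
  (x - mu)^T · [Sigma^{-1} · (x - mu)] = (1)·(0.0588) + (0)·(0) = 0.0588.

Step 4 — take square root: d = √(0.0588) ≈ 0.2425.

d(x, mu) = √(0.0588) ≈ 0.2425


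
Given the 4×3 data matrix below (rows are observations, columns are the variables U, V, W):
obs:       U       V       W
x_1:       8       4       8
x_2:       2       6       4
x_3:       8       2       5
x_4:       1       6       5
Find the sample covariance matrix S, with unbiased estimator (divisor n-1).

Step 1 — column means:
  mean(U) = (8 + 2 + 8 + 1) / 4 = 19/4 = 4.75
  mean(V) = (4 + 6 + 2 + 6) / 4 = 18/4 = 4.5
  mean(W) = (8 + 4 + 5 + 5) / 4 = 22/4 = 5.5

Step 2 — sample covariance S[i,j] = (1/(n-1)) · Σ_k (x_{k,i} - mean_i) · (x_{k,j} - mean_j), with n-1 = 3.
  S[U,U] = ((3.25)·(3.25) + (-2.75)·(-2.75) + (3.25)·(3.25) + (-3.75)·(-3.75)) / 3 = 42.75/3 = 14.25
  S[U,V] = ((3.25)·(-0.5) + (-2.75)·(1.5) + (3.25)·(-2.5) + (-3.75)·(1.5)) / 3 = -19.5/3 = -6.5
  S[U,W] = ((3.25)·(2.5) + (-2.75)·(-1.5) + (3.25)·(-0.5) + (-3.75)·(-0.5)) / 3 = 12.5/3 = 4.1667
  S[V,V] = ((-0.5)·(-0.5) + (1.5)·(1.5) + (-2.5)·(-2.5) + (1.5)·(1.5)) / 3 = 11/3 = 3.6667
  S[V,W] = ((-0.5)·(2.5) + (1.5)·(-1.5) + (-2.5)·(-0.5) + (1.5)·(-0.5)) / 3 = -3/3 = -1
  S[W,W] = ((2.5)·(2.5) + (-1.5)·(-1.5) + (-0.5)·(-0.5) + (-0.5)·(-0.5)) / 3 = 9/3 = 3

S is symmetric (S[j,i] = S[i,j]). Assembling:

S = [[14.25, -6.5, 4.1667],
 [-6.5, 3.6667, -1],
 [4.1667, -1, 3]]


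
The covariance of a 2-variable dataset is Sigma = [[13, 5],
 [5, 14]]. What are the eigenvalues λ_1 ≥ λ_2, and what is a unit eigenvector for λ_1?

Step 1 — characteristic polynomial of 2×2 Sigma:
  det(Sigma - λI) = λ² - trace · λ + det = 0.
  trace = 13 + 14 = 27, det = 13·14 - (5)² = 157.
Step 2 — discriminant:
  Δ = trace² - 4·det = 729 - 628 = 101.
Step 3 — eigenvalues:
  λ = (trace ± √Δ)/2 = (27 ± 10.0499)/2,
  λ_1 = 18.5249,  λ_2 = 8.4751.

Step 4 — unit eigenvector for λ_1: solve (Sigma - λ_1 I)v = 0. First row:
  (13 - 18.5249)·v_x + (5)·v_y = 0, i.e. (-5.5249)·v_x + (5)·v_y = 0,
  so v ∝ (b, λ_1 - a) = (5, 5.5249) = u.
  ||u|| = √((5)² + (5.5249)²) = √(55.5249) ≈ 7.4515,
  v_1 = u/||u|| ≈ (0.671, 0.7415) (||v_1|| = 1).

λ_1 = 18.5249,  λ_2 = 8.4751;  v_1 ≈ (0.671, 0.7415)


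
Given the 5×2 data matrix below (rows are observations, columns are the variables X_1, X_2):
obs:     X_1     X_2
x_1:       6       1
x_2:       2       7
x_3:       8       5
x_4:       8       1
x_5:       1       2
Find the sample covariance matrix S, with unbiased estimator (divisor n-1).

Step 1 — column means:
  mean(X_1) = (6 + 2 + 8 + 8 + 1) / 5 = 25/5 = 5
  mean(X_2) = (1 + 7 + 5 + 1 + 2) / 5 = 16/5 = 3.2

Step 2 — sample covariance S[i,j] = (1/(n-1)) · Σ_k (x_{k,i} - mean_i) · (x_{k,j} - mean_j), with n-1 = 4.
  S[X_1,X_1] = ((1)·(1) + (-3)·(-3) + (3)·(3) + (3)·(3) + (-4)·(-4)) / 4 = 44/4 = 11
  S[X_1,X_2] = ((1)·(-2.2) + (-3)·(3.8) + (3)·(1.8) + (3)·(-2.2) + (-4)·(-1.2)) / 4 = -10/4 = -2.5
  S[X_2,X_2] = ((-2.2)·(-2.2) + (3.8)·(3.8) + (1.8)·(1.8) + (-2.2)·(-2.2) + (-1.2)·(-1.2)) / 4 = 28.8/4 = 7.2

S is symmetric (S[j,i] = S[i,j]). Assembling:

S = [[11, -2.5],
 [-2.5, 7.2]]


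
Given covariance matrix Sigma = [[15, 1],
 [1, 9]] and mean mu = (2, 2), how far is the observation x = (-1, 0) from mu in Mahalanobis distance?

Step 1 — centre the observation: (x - mu) = (-3, -2).

Step 2 — invert Sigma. det(Sigma) = 15·9 - (1)² = 134.
  Sigma^{-1} = (1/det) · [[d, -b], [-b, a]] = [[0.0672, -0.0075],
 [-0.0075, 0.1119]].

Step 3 — form the quadratic (x - mu)^T · Sigma^{-1} · (x - mu):
  Sigma^{-1} · (x - mu) = (-0.1866, -0.2015).
  (x - mu)^T · [Sigma^{-1} · (x - mu)] = (-3)·(-0.1866) + (-2)·(-0.2015) = 0.9627.

Step 4 — take square root: d = √(0.9627) ≈ 0.9812.

d(x, mu) = √(0.9627) ≈ 0.9812


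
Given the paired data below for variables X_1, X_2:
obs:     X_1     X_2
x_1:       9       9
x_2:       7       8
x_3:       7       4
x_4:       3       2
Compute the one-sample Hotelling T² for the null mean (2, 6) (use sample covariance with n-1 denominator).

Step 1 — sample mean vector:
  mean(X_1) = (9 + 7 + 7 + 3) / 4 = 26/4 = 6.5
  mean(X_2) = (9 + 8 + 4 + 2) / 4 = 23/4 = 5.75
  x̄ = (6.5, 5.75),  deviation x̄ - mu_0 = (6.5, 5.75) - (2, 6) = (4.5, -0.25).

Step 2 — sample covariance matrix, S[i,j] = (1/(n-1)) · Σ_k (x_{k,i} - mean_i) · (x_{k,j} - mean_j), divisor n-1 = 3:
  S[X_1,X_1] = ((2.5)·(2.5) + (0.5)·(0.5) + (0.5)·(0.5) + (-3.5)·(-3.5)) / 3 = 19/3 = 6.3333
  S[X_1,X_2] = ((2.5)·(3.25) + (0.5)·(2.25) + (0.5)·(-1.75) + (-3.5)·(-3.75)) / 3 = 21.5/3 = 7.1667
  S[X_2,X_2] = ((3.25)·(3.25) + (2.25)·(2.25) + (-1.75)·(-1.75) + (-3.75)·(-3.75)) / 3 = 32.75/3 = 10.9167
  S = [[6.3333, 7.1667],
 [7.1667, 10.9167]].

Step 3 — invert S. det(S) = 6.3333·10.9167 - (7.1667)² = 17.7778.
  S^{-1} = (1/det) · [[d, -b], [-b, a]] = [[0.6141, -0.4031],
 [-0.4031, 0.3563]].

Step 4 — quadratic form (x̄ - mu_0)^T · S^{-1} · (x̄ - mu_0):
  S^{-1} · (x̄ - mu_0) = (2.8641, -1.9031),
  (x̄ - mu_0)^T · [...] = (4.5)·(2.8641) + (-0.25)·(-1.9031) = 13.3641.

Step 5 — scale by n: T² = 4 · 13.3641 = 53.4563.

T² ≈ 53.4563


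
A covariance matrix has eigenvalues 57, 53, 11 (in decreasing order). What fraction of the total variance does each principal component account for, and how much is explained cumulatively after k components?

Step 1 — total variance = trace(Sigma) = Σ λ_i = 57 + 53 + 11 = 121.

Step 2 — fraction explained by component i = λ_i / Σ λ:
  PC1: 57/121 = 0.4711
  PC2: 53/121 = 0.438
  PC3: 11/121 = 0.0909

Step 3 — cumulative fraction after k components = (λ_1 + ... + λ_k) / Σ λ:
  k = 1: 57/121 = 0.4711
  k = 2: (57 + 53)/121 = 110/121 = 0.9091
  k = 3: (57 + 53 + 11)/121 = 121/121 = 1

Summary (fraction, with percent):

explained: PC1 0.4711 (47.11%), PC2 0.438 (43.8%), PC3 0.0909 (9.09%);  cumulative: 0.4711, 0.9091, 1


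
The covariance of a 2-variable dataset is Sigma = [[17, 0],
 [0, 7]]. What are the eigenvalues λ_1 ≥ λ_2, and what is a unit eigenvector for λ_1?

Step 1 — characteristic polynomial of 2×2 Sigma:
  det(Sigma - λI) = λ² - trace · λ + det = 0.
  trace = 17 + 7 = 24, det = 17·7 - (0)² = 119.
Step 2 — discriminant:
  Δ = trace² - 4·det = 576 - 476 = 100.
Step 3 — eigenvalues:
  λ = (trace ± √Δ)/2 = (24 ± 10)/2,
  λ_1 = 17,  λ_2 = 7.

Step 4 — unit eigenvector for λ_1: Sigma is diagonal, so its eigenvectors are the coordinate axes. λ_1 = 17 is the diagonal entry on the first coordinate axis, hence
  v_1 = (1, 0) (||v_1|| = 1).

λ_1 = 17,  λ_2 = 7;  v_1 ≈ (1, 0)


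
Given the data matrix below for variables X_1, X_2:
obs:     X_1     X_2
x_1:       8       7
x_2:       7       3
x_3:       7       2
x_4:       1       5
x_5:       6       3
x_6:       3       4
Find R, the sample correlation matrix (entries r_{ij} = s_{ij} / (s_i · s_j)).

Step 1 — column means:
  mean(X_1) = (8 + 7 + 7 + 1 + 6 + 3) / 6 = 32/6 = 5.3333
  mean(X_2) = (7 + 3 + 2 + 5 + 3 + 4) / 6 = 24/6 = 4

Step 2 — sample variances and covariances s[i,j] = (1/(n-1)) · Σ_k (x_{k,i} - mean_i) · (x_{k,j} - mean_j), with n-1 = 5:
  s[X_1,X_1] = ((2.6667)·(2.6667) + (1.6667)·(1.6667) + (1.6667)·(1.6667) + (-4.3333)·(-4.3333) + (0.6667)·(0.6667) + (-2.3333)·(-2.3333)) / 5 = 37.3333/5 = 7.4667
  s[X_1,X_2] = ((2.6667)·(3) + (1.6667)·(-1) + (1.6667)·(-2) + (-4.3333)·(1) + (0.6667)·(-1) + (-2.3333)·(0)) / 5 = -2/5 = -0.4
  s[X_2,X_2] = ((3)·(3) + (-1)·(-1) + (-2)·(-2) + (1)·(1) + (-1)·(-1) + (0)·(0)) / 5 = 16/5 = 3.2
  Sample standard deviations s_i = √(s[i,i]):
  s(X_1) = √(7.4667) = 2.7325
  s(X_2) = √(3.2) = 1.7889

Step 3 — r_{ij} = s_{ij} / (s_i · s_j):
  r[X_1,X_1] = 1 (diagonal).
  r[X_1,X_2] = -0.4 / (2.7325 · 1.7889) = -0.4 / 4.8881 = -0.0818
  r[X_2,X_2] = 1 (diagonal).

R is symmetric with unit diagonal. Assembling:

R = [[1, -0.0818],
 [-0.0818, 1]]


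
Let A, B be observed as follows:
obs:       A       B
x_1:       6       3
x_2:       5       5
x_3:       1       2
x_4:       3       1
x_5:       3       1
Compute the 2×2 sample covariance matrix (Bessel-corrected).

Step 1 — column means:
  mean(A) = (6 + 5 + 1 + 3 + 3) / 5 = 18/5 = 3.6
  mean(B) = (3 + 5 + 2 + 1 + 1) / 5 = 12/5 = 2.4

Step 2 — sample covariance S[i,j] = (1/(n-1)) · Σ_k (x_{k,i} - mean_i) · (x_{k,j} - mean_j), with n-1 = 4.
  S[A,A] = ((2.4)·(2.4) + (1.4)·(1.4) + (-2.6)·(-2.6) + (-0.6)·(-0.6) + (-0.6)·(-0.6)) / 4 = 15.2/4 = 3.8
  S[A,B] = ((2.4)·(0.6) + (1.4)·(2.6) + (-2.6)·(-0.4) + (-0.6)·(-1.4) + (-0.6)·(-1.4)) / 4 = 7.8/4 = 1.95
  S[B,B] = ((0.6)·(0.6) + (2.6)·(2.6) + (-0.4)·(-0.4) + (-1.4)·(-1.4) + (-1.4)·(-1.4)) / 4 = 11.2/4 = 2.8

S is symmetric (S[j,i] = S[i,j]). Assembling:

S = [[3.8, 1.95],
 [1.95, 2.8]]


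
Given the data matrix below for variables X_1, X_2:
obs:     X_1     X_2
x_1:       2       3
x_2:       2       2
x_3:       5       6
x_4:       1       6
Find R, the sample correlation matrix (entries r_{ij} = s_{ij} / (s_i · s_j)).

Step 1 — column means:
  mean(X_1) = (2 + 2 + 5 + 1) / 4 = 10/4 = 2.5
  mean(X_2) = (3 + 2 + 6 + 6) / 4 = 17/4 = 4.25

Step 2 — sample variances and covariances s[i,j] = (1/(n-1)) · Σ_k (x_{k,i} - mean_i) · (x_{k,j} - mean_j), with n-1 = 3:
  s[X_1,X_1] = ((-0.5)·(-0.5) + (-0.5)·(-0.5) + (2.5)·(2.5) + (-1.5)·(-1.5)) / 3 = 9/3 = 3
  s[X_1,X_2] = ((-0.5)·(-1.25) + (-0.5)·(-2.25) + (2.5)·(1.75) + (-1.5)·(1.75)) / 3 = 3.5/3 = 1.1667
  s[X_2,X_2] = ((-1.25)·(-1.25) + (-2.25)·(-2.25) + (1.75)·(1.75) + (1.75)·(1.75)) / 3 = 12.75/3 = 4.25
  Sample standard deviations s_i = √(s[i,i]):
  s(X_1) = √(3) = 1.7321
  s(X_2) = √(4.25) = 2.0616

Step 3 — r_{ij} = s_{ij} / (s_i · s_j):
  r[X_1,X_1] = 1 (diagonal).
  r[X_1,X_2] = 1.1667 / (1.7321 · 2.0616) = 1.1667 / 3.5707 = 0.3267
  r[X_2,X_2] = 1 (diagonal).

R is symmetric with unit diagonal. Assembling:

R = [[1, 0.3267],
 [0.3267, 1]]


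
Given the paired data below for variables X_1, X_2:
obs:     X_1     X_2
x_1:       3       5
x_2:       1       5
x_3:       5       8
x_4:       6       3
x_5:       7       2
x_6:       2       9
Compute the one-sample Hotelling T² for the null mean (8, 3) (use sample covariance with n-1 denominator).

Step 1 — sample mean vector:
  mean(X_1) = (3 + 1 + 5 + 6 + 7 + 2) / 6 = 24/6 = 4
  mean(X_2) = (5 + 5 + 8 + 3 + 2 + 9) / 6 = 32/6 = 5.3333
  x̄ = (4, 5.3333),  deviation x̄ - mu_0 = (4, 5.3333) - (8, 3) = (-4, 2.3333).

Step 2 — sample covariance matrix, S[i,j] = (1/(n-1)) · Σ_k (x_{k,i} - mean_i) · (x_{k,j} - mean_j), divisor n-1 = 5:
  S[X_1,X_1] = ((-1)·(-1) + (-3)·(-3) + (1)·(1) + (2)·(2) + (3)·(3) + (-2)·(-2)) / 5 = 28/5 = 5.6
  S[X_1,X_2] = ((-1)·(-0.3333) + (-3)·(-0.3333) + (1)·(2.6667) + (2)·(-2.3333) + (3)·(-3.3333) + (-2)·(3.6667)) / 5 = -18/5 = -3.6
  S[X_2,X_2] = ((-0.3333)·(-0.3333) + (-0.3333)·(-0.3333) + (2.6667)·(2.6667) + (-2.3333)·(-2.3333) + (-3.3333)·(-3.3333) + (3.6667)·(3.6667)) / 5 = 37.3333/5 = 7.4667
  S = [[5.6, -3.6],
 [-3.6, 7.4667]].

Step 3 — invert S. det(S) = 5.6·7.4667 - (-3.6)² = 28.8533.
  S^{-1} = (1/det) · [[d, -b], [-b, a]] = [[0.2588, 0.1248],
 [0.1248, 0.1941]].

Step 4 — quadratic form (x̄ - mu_0)^T · S^{-1} · (x̄ - mu_0):
  S^{-1} · (x̄ - mu_0) = (-0.744, -0.0462),
  (x̄ - mu_0)^T · [...] = (-4)·(-0.744) + (2.3333)·(-0.0462) = 2.8681.

Step 5 — scale by n: T² = 6 · 2.8681 = 17.2089.

T² ≈ 17.2089


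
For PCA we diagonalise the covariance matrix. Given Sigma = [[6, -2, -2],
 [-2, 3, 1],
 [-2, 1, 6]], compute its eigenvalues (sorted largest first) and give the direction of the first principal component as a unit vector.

Step 1 — characteristic polynomial p(λ) = det(λI - Sigma) = λ³ - tr·λ² + c_1·λ - det, where tr = trace, c_1 = sum of the principal 2×2 minors, det = det(Sigma):
  tr = 6 + 3 + 6 = 15,
  c_1 = (6·3 - (-2)²) + (6·6 - (-2)²) + (3·6 - (1)²) = 14 + 32 + 17 = 63,
  det = 6·(3·6 - (1)²) - (-2)·((-2)·6 - (1)·(-2)) + (-2)·((-2)·(1) - 3·(-2)) = 6·(17) - (-2)·(-10) + (-2)·(4) = 74.
  So p(λ) = λ³ - 15λ² + 63λ - 74.
Step 2 — look for an integer root (rational root theorem: any rational root is an integer divisor of 74). Testing λ = 2:
  p(2) = 8 - 60 + 126 - 74 = 0  ✓
  Dividing out (λ - 2): p(λ) = (λ - 2)(λ² - 13λ + 37).
Step 3 — remaining eigenvalues from the quadratic λ² - 13λ + 37 = 0:
  Δ = 13² - 4·37 = 169 - 148 = 21,  λ = (13 ± √21)/2 = (13 ± 4.5826)/2 ≈ 8.7913 or 4.2087.
  Sorted: λ_1 = 8.7913,  λ_2 = 4.2087,  λ_3 = 2  (check: sum = 15 = tr ✓).

Step 4 — unit eigenvector for λ_1 ≈ 8.7913: v spans the null space of (Sigma - λ_1 I), whose rows are
  r_1 = (-2.7913, -2, -2),  r_2 = (-2, -5.7913, 1),  r_3 = (-2, 1, -2.7913).
  v is orthogonal to every row, so take v ∝ r_1 × r_2 = ((-2)·(1) - (-2)·(-5.7913), (-2)·(-2) - (-2.7913)·(1), (-2.7913)·(-5.7913) - (-2)·(-2)) ≈ (-13.5826, 6.7913, 12.1652).
  Rescale (multiply by -1 so the first nonzero entry is positive): u = (13.5826, -6.7913, -12.1652).
  ||u|| = √((13.5826)² + (-6.7913)² + (-12.1652)²) = √(378.5989) ≈ 19.4576,  v_1 = u/||u|| ≈ (0.6981, -0.349, -0.6252) (||v_1|| = 1).

λ_1 = 8.7913,  λ_2 = 4.2087,  λ_3 = 2;  v_1 ≈ (0.6981, -0.349, -0.6252)


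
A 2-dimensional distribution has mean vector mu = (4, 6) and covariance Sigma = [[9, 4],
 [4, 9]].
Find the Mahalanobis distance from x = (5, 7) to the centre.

Step 1 — centre the observation: (x - mu) = (1, 1).

Step 2 — invert Sigma. det(Sigma) = 9·9 - (4)² = 65.
  Sigma^{-1} = (1/det) · [[d, -b], [-b, a]] = [[0.1385, -0.0615],
 [-0.0615, 0.1385]].

Step 3 — form the quadratic (x - mu)^T · Sigma^{-1} · (x - mu):
  Sigma^{-1} · (x - mu) = (0.0769, 0.0769).
  (x - mu)^T · [Sigma^{-1} · (x - mu)] = (1)·(0.0769) + (1)·(0.0769) = 0.1538.

Step 4 — take square root: d = √(0.1538) ≈ 0.3922.

d(x, mu) = √(0.1538) ≈ 0.3922


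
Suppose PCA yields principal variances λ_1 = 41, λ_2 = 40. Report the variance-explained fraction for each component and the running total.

Step 1 — total variance = trace(Sigma) = Σ λ_i = 41 + 40 = 81.

Step 2 — fraction explained by component i = λ_i / Σ λ:
  PC1: 41/81 = 0.5062
  PC2: 40/81 = 0.4938

Step 3 — cumulative fraction after k components = (λ_1 + ... + λ_k) / Σ λ:
  k = 1: 41/81 = 0.5062
  k = 2: (41 + 40)/81 = 81/81 = 1

Summary (fraction, with percent):

explained: PC1 0.5062 (50.62%), PC2 0.4938 (49.38%);  cumulative: 0.5062, 1


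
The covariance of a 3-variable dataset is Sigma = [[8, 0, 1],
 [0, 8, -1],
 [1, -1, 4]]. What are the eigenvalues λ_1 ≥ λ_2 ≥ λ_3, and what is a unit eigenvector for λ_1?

Step 1 — characteristic polynomial p(λ) = det(λI - Sigma) = λ³ - tr·λ² + c_1·λ - det, where tr = trace, c_1 = sum of the principal 2×2 minors, det = det(Sigma):
  tr = 8 + 8 + 4 = 20,
  c_1 = (8·8 - (0)²) + (8·4 - (1)²) + (8·4 - (-1)²) = 64 + 31 + 31 = 126,
  det = 8·(8·4 - (-1)²) - (0)·((0)·4 - (-1)·(1)) + (1)·((0)·(-1) - 8·(1)) = 8·(31) - (0)·(1) + (1)·(-8) = 240.
  So p(λ) = λ³ - 20λ² + 126λ - 240.
Step 2 — look for an integer root (rational root theorem: any rational root is an integer divisor of 240). Testing λ = 8:
  p(8) = 512 - 1280 + 1008 - 240 = 0  ✓
  Dividing out (λ - 8): p(λ) = (λ - 8)(λ² - 12λ + 30).
Step 3 — remaining eigenvalues from the quadratic λ² - 12λ + 30 = 0:
  Δ = 12² - 4·30 = 144 - 120 = 24,  λ = (12 ± √24)/2 = (12 ± 4.899)/2 ≈ 8.4495 or 3.5505.
  Sorted: λ_1 = 8.4495,  λ_2 = 8,  λ_3 = 3.5505  (check: sum = 20 = tr ✓).

Step 4 — unit eigenvector for λ_1 ≈ 8.4495: v spans the null space of (Sigma - λ_1 I), whose rows are
  r_1 = (-0.4495, 0, 1),  r_2 = (0, -0.4495, -1),  r_3 = (1, -1, -4.4495).
  v is orthogonal to every row, so take v ∝ r_1 × r_2 = ((0)·(-1) - (1)·(-0.4495), (1)·(0) - (-0.4495)·(-1), (-0.4495)·(-0.4495) - (0)·(0)) ≈ (0.4495, -0.4495, 0.202).
  Let u = (0.4495, -0.4495, 0.202).
  ||u|| = √((0.4495)² + (-0.4495)² + (0.202)²) = √(0.4449) ≈ 0.667,  v_1 = u/||u|| ≈ (0.6739, -0.6739, 0.3029) (||v_1|| = 1).

λ_1 = 8.4495,  λ_2 = 8,  λ_3 = 3.5505;  v_1 ≈ (0.6739, -0.6739, 0.3029)


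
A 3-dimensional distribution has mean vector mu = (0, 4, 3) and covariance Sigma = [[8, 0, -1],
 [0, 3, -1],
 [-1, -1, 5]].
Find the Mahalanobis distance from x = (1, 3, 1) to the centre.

Step 1 — centre the observation: (x - mu) = (1, -1, -2).

Step 2 — invert Sigma (cofactor / det for 3×3, or solve directly):
  Sigma^{-1} = [[0.1284, 0.0092, 0.0275],
 [0.0092, 0.3578, 0.0734],
 [0.0275, 0.0734, 0.2202]].

Step 3 — form the quadratic (x - mu)^T · Sigma^{-1} · (x - mu):
  Sigma^{-1} · (x - mu) = (0.0642, -0.4954, -0.4862).
  (x - mu)^T · [Sigma^{-1} · (x - mu)] = (1)·(0.0642) + (-1)·(-0.4954) + (-2)·(-0.4862) = 1.5321.

Step 4 — take square root: d = √(1.5321) ≈ 1.2378.

d(x, mu) = √(1.5321) ≈ 1.2378


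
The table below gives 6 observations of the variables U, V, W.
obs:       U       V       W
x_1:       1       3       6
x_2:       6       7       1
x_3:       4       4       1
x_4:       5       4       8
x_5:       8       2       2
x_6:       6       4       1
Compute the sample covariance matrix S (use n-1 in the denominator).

Step 1 — column means:
  mean(U) = (1 + 6 + 4 + 5 + 8 + 6) / 6 = 30/6 = 5
  mean(V) = (3 + 7 + 4 + 4 + 2 + 4) / 6 = 24/6 = 4
  mean(W) = (6 + 1 + 1 + 8 + 2 + 1) / 6 = 19/6 = 3.1667

Step 2 — sample covariance S[i,j] = (1/(n-1)) · Σ_k (x_{k,i} - mean_i) · (x_{k,j} - mean_j), with n-1 = 5.
  S[U,U] = ((-4)·(-4) + (1)·(1) + (-1)·(-1) + (0)·(0) + (3)·(3) + (1)·(1)) / 5 = 28/5 = 5.6
  S[U,V] = ((-4)·(-1) + (1)·(3) + (-1)·(0) + (0)·(0) + (3)·(-2) + (1)·(0)) / 5 = 1/5 = 0.2
  S[U,W] = ((-4)·(2.8333) + (1)·(-2.1667) + (-1)·(-2.1667) + (0)·(4.8333) + (3)·(-1.1667) + (1)·(-2.1667)) / 5 = -17/5 = -3.4
  S[V,V] = ((-1)·(-1) + (3)·(3) + (0)·(0) + (0)·(0) + (-2)·(-2) + (0)·(0)) / 5 = 14/5 = 2.8
  S[V,W] = ((-1)·(2.8333) + (3)·(-2.1667) + (0)·(-2.1667) + (0)·(4.8333) + (-2)·(-1.1667) + (0)·(-2.1667)) / 5 = -7/5 = -1.4
  S[W,W] = ((2.8333)·(2.8333) + (-2.1667)·(-2.1667) + (-2.1667)·(-2.1667) + (4.8333)·(4.8333) + (-1.1667)·(-1.1667) + (-2.1667)·(-2.1667)) / 5 = 46.8333/5 = 9.3667

S is symmetric (S[j,i] = S[i,j]). Assembling:

S = [[5.6, 0.2, -3.4],
 [0.2, 2.8, -1.4],
 [-3.4, -1.4, 9.3667]]


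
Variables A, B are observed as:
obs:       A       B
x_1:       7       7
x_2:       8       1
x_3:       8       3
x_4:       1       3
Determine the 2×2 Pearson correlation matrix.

Step 1 — column means:
  mean(A) = (7 + 8 + 8 + 1) / 4 = 24/4 = 6
  mean(B) = (7 + 1 + 3 + 3) / 4 = 14/4 = 3.5

Step 2 — sample variances and covariances s[i,j] = (1/(n-1)) · Σ_k (x_{k,i} - mean_i) · (x_{k,j} - mean_j), with n-1 = 3:
  s[A,A] = ((1)·(1) + (2)·(2) + (2)·(2) + (-5)·(-5)) / 3 = 34/3 = 11.3333
  s[A,B] = ((1)·(3.5) + (2)·(-2.5) + (2)·(-0.5) + (-5)·(-0.5)) / 3 = 0/3 = 0
  s[B,B] = ((3.5)·(3.5) + (-2.5)·(-2.5) + (-0.5)·(-0.5) + (-0.5)·(-0.5)) / 3 = 19/3 = 6.3333
  Sample standard deviations s_i = √(s[i,i]):
  s(A) = √(11.3333) = 3.3665
  s(B) = √(6.3333) = 2.5166

Step 3 — r_{ij} = s_{ij} / (s_i · s_j):
  r[A,A] = 1 (diagonal).
  r[A,B] = 0 / (3.3665 · 2.5166) = 0 / 8.4722 = 0
  r[B,B] = 1 (diagonal).

R is symmetric with unit diagonal. Assembling:

R = [[1, 0],
 [0, 1]]


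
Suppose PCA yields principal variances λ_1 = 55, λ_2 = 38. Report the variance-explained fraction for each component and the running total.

Step 1 — total variance = trace(Sigma) = Σ λ_i = 55 + 38 = 93.

Step 2 — fraction explained by component i = λ_i / Σ λ:
  PC1: 55/93 = 0.5914
  PC2: 38/93 = 0.4086

Step 3 — cumulative fraction after k components = (λ_1 + ... + λ_k) / Σ λ:
  k = 1: 55/93 = 0.5914
  k = 2: (55 + 38)/93 = 93/93 = 1

Summary (fraction, with percent):

explained: PC1 0.5914 (59.14%), PC2 0.4086 (40.86%);  cumulative: 0.5914, 1


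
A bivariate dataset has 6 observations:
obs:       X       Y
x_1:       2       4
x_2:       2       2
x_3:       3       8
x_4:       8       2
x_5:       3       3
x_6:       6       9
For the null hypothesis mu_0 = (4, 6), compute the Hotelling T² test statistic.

Step 1 — sample mean vector:
  mean(X) = (2 + 2 + 3 + 8 + 3 + 6) / 6 = 24/6 = 4
  mean(Y) = (4 + 2 + 8 + 2 + 3 + 9) / 6 = 28/6 = 4.6667
  x̄ = (4, 4.6667),  deviation x̄ - mu_0 = (4, 4.6667) - (4, 6) = (0, -1.3333).

Step 2 — sample covariance matrix, S[i,j] = (1/(n-1)) · Σ_k (x_{k,i} - mean_i) · (x_{k,j} - mean_j), divisor n-1 = 5:
  S[X,X] = ((-2)·(-2) + (-2)·(-2) + (-1)·(-1) + (4)·(4) + (-1)·(-1) + (2)·(2)) / 5 = 30/5 = 6
  S[X,Y] = ((-2)·(-0.6667) + (-2)·(-2.6667) + (-1)·(3.3333) + (4)·(-2.6667) + (-1)·(-1.6667) + (2)·(4.3333)) / 5 = 3/5 = 0.6
  S[Y,Y] = ((-0.6667)·(-0.6667) + (-2.6667)·(-2.6667) + (3.3333)·(3.3333) + (-2.6667)·(-2.6667) + (-1.6667)·(-1.6667) + (4.3333)·(4.3333)) / 5 = 47.3333/5 = 9.4667
  S = [[6, 0.6],
 [0.6, 9.4667]].

Step 3 — invert S. det(S) = 6·9.4667 - (0.6)² = 56.44.
  S^{-1} = (1/det) · [[d, -b], [-b, a]] = [[0.1677, -0.0106],
 [-0.0106, 0.1063]].

Step 4 — quadratic form (x̄ - mu_0)^T · S^{-1} · (x̄ - mu_0):
  S^{-1} · (x̄ - mu_0) = (0.0142, -0.1417),
  (x̄ - mu_0)^T · [...] = (0)·(0.0142) + (-1.3333)·(-0.1417) = 0.189.

Step 5 — scale by n: T² = 6 · 0.189 = 1.1339.

T² ≈ 1.1339


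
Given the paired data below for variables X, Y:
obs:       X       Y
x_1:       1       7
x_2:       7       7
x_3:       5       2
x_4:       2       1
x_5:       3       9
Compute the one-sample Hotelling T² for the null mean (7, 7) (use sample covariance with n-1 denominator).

Step 1 — sample mean vector:
  mean(X) = (1 + 7 + 5 + 2 + 3) / 5 = 18/5 = 3.6
  mean(Y) = (7 + 7 + 2 + 1 + 9) / 5 = 26/5 = 5.2
  x̄ = (3.6, 5.2),  deviation x̄ - mu_0 = (3.6, 5.2) - (7, 7) = (-3.4, -1.8).

Step 2 — sample covariance matrix, S[i,j] = (1/(n-1)) · Σ_k (x_{k,i} - mean_i) · (x_{k,j} - mean_j), divisor n-1 = 4:
  S[X,X] = ((-2.6)·(-2.6) + (3.4)·(3.4) + (1.4)·(1.4) + (-1.6)·(-1.6) + (-0.6)·(-0.6)) / 4 = 23.2/4 = 5.8
  S[X,Y] = ((-2.6)·(1.8) + (3.4)·(1.8) + (1.4)·(-3.2) + (-1.6)·(-4.2) + (-0.6)·(3.8)) / 4 = 1.4/4 = 0.35
  S[Y,Y] = ((1.8)·(1.8) + (1.8)·(1.8) + (-3.2)·(-3.2) + (-4.2)·(-4.2) + (3.8)·(3.8)) / 4 = 48.8/4 = 12.2
  S = [[5.8, 0.35],
 [0.35, 12.2]].

Step 3 — invert S. det(S) = 5.8·12.2 - (0.35)² = 70.6375.
  S^{-1} = (1/det) · [[d, -b], [-b, a]] = [[0.1727, -0.005],
 [-0.005, 0.0821]].

Step 4 — quadratic form (x̄ - mu_0)^T · S^{-1} · (x̄ - mu_0):
  S^{-1} · (x̄ - mu_0) = (-0.5783, -0.131),
  (x̄ - mu_0)^T · [...] = (-3.4)·(-0.5783) + (-1.8)·(-0.131) = 2.2019.

Step 5 — scale by n: T² = 5 · 2.2019 = 11.0097.

T² ≈ 11.0097


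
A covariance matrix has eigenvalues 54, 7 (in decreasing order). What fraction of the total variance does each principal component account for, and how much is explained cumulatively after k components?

Step 1 — total variance = trace(Sigma) = Σ λ_i = 54 + 7 = 61.

Step 2 — fraction explained by component i = λ_i / Σ λ:
  PC1: 54/61 = 0.8852
  PC2: 7/61 = 0.1148

Step 3 — cumulative fraction after k components = (λ_1 + ... + λ_k) / Σ λ:
  k = 1: 54/61 = 0.8852
  k = 2: (54 + 7)/61 = 61/61 = 1

Summary (fraction, with percent):

explained: PC1 0.8852 (88.52%), PC2 0.1148 (11.48%);  cumulative: 0.8852, 1


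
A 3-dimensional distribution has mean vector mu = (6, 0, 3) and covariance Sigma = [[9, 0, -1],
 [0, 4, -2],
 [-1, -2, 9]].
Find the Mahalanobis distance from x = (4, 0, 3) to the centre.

Step 1 — centre the observation: (x - mu) = (-2, 0, 0).

Step 2 — invert Sigma (cofactor / det for 3×3, or solve directly):
  Sigma^{-1} = [[0.1127, 0.007, 0.0141],
 [0.007, 0.2817, 0.0634],
 [0.0141, 0.0634, 0.1268]].

Step 3 — form the quadratic (x - mu)^T · Sigma^{-1} · (x - mu):
  Sigma^{-1} · (x - mu) = (-0.2254, -0.0141, -0.0282).
  (x - mu)^T · [Sigma^{-1} · (x - mu)] = (-2)·(-0.2254) + (0)·(-0.0141) + (0)·(-0.0282) = 0.4507.

Step 4 — take square root: d = √(0.4507) ≈ 0.6713.

d(x, mu) = √(0.4507) ≈ 0.6713


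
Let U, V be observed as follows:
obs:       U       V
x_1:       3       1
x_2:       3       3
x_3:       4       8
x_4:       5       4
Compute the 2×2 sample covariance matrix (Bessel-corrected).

Step 1 — column means:
  mean(U) = (3 + 3 + 4 + 5) / 4 = 15/4 = 3.75
  mean(V) = (1 + 3 + 8 + 4) / 4 = 16/4 = 4

Step 2 — sample covariance S[i,j] = (1/(n-1)) · Σ_k (x_{k,i} - mean_i) · (x_{k,j} - mean_j), with n-1 = 3.
  S[U,U] = ((-0.75)·(-0.75) + (-0.75)·(-0.75) + (0.25)·(0.25) + (1.25)·(1.25)) / 3 = 2.75/3 = 0.9167
  S[U,V] = ((-0.75)·(-3) + (-0.75)·(-1) + (0.25)·(4) + (1.25)·(0)) / 3 = 4/3 = 1.3333
  S[V,V] = ((-3)·(-3) + (-1)·(-1) + (4)·(4) + (0)·(0)) / 3 = 26/3 = 8.6667

S is symmetric (S[j,i] = S[i,j]). Assembling:

S = [[0.9167, 1.3333],
 [1.3333, 8.6667]]


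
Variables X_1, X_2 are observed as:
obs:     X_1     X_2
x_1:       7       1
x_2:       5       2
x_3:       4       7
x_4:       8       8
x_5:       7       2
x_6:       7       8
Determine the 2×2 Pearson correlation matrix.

Step 1 — column means:
  mean(X_1) = (7 + 5 + 4 + 8 + 7 + 7) / 6 = 38/6 = 6.3333
  mean(X_2) = (1 + 2 + 7 + 8 + 2 + 8) / 6 = 28/6 = 4.6667

Step 2 — sample variances and covariances s[i,j] = (1/(n-1)) · Σ_k (x_{k,i} - mean_i) · (x_{k,j} - mean_j), with n-1 = 5:
  s[X_1,X_1] = ((0.6667)·(0.6667) + (-1.3333)·(-1.3333) + (-2.3333)·(-2.3333) + (1.6667)·(1.6667) + (0.6667)·(0.6667) + (0.6667)·(0.6667)) / 5 = 11.3333/5 = 2.2667
  s[X_1,X_2] = ((0.6667)·(-3.6667) + (-1.3333)·(-2.6667) + (-2.3333)·(2.3333) + (1.6667)·(3.3333) + (0.6667)·(-2.6667) + (0.6667)·(3.3333)) / 5 = 1.6667/5 = 0.3333
  s[X_2,X_2] = ((-3.6667)·(-3.6667) + (-2.6667)·(-2.6667) + (2.3333)·(2.3333) + (3.3333)·(3.3333) + (-2.6667)·(-2.6667) + (3.3333)·(3.3333)) / 5 = 55.3333/5 = 11.0667
  Sample standard deviations s_i = √(s[i,i]):
  s(X_1) = √(2.2667) = 1.5055
  s(X_2) = √(11.0667) = 3.3267

Step 3 — r_{ij} = s_{ij} / (s_i · s_j):
  r[X_1,X_1] = 1 (diagonal).
  r[X_1,X_2] = 0.3333 / (1.5055 · 3.3267) = 0.3333 / 5.0084 = 0.0666
  r[X_2,X_2] = 1 (diagonal).

R is symmetric with unit diagonal. Assembling:

R = [[1, 0.0666],
 [0.0666, 1]]


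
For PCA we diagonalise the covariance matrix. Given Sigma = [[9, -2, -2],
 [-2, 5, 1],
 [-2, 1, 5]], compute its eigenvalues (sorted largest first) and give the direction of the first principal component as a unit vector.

Step 1 — characteristic polynomial p(λ) = det(λI - Sigma) = λ³ - tr·λ² + c_1·λ - det, where tr = trace, c_1 = sum of the principal 2×2 minors, det = det(Sigma):
  tr = 9 + 5 + 5 = 19,
  c_1 = (9·5 - (-2)²) + (9·5 - (-2)²) + (5·5 - (1)²) = 41 + 41 + 24 = 106,
  det = 9·(5·5 - (1)²) - (-2)·((-2)·5 - (1)·(-2)) + (-2)·((-2)·(1) - 5·(-2)) = 9·(24) - (-2)·(-8) + (-2)·(8) = 184.
  So p(λ) = λ³ - 19λ² + 106λ - 184.
Step 2 — look for an integer root (rational root theorem: any rational root is an integer divisor of 184). Testing λ = 4:
  p(4) = 64 - 304 + 424 - 184 = 0  ✓
  Dividing out (λ - 4): p(λ) = (λ - 4)(λ² - 15λ + 46).
Step 3 — remaining eigenvalues from the quadratic λ² - 15λ + 46 = 0:
  Δ = 15² - 4·46 = 225 - 184 = 41,  λ = (15 ± √41)/2 = (15 ± 6.4031)/2 ≈ 10.7016 or 4.2984.
  Sorted: λ_1 = 10.7016,  λ_2 = 4.2984,  λ_3 = 4  (check: sum = 19 = tr ✓).

Step 4 — unit eigenvector for λ_1 ≈ 10.7016: v spans the null space of (Sigma - λ_1 I), whose rows are
  r_1 = (-1.7016, -2, -2),  r_2 = (-2, -5.7016, 1),  r_3 = (-2, 1, -5.7016).
  v is orthogonal to every row, so take v ∝ r_1 × r_2 = ((-2)·(1) - (-2)·(-5.7016), (-2)·(-2) - (-1.7016)·(1), (-1.7016)·(-5.7016) - (-2)·(-2)) ≈ (-13.4031, 5.7016, 5.7016).
  Rescale (multiply by -1 so the first nonzero entry is positive): u = (13.4031, -5.7016, -5.7016).
  ||u|| = √((13.4031)² + (-5.7016)² + (-5.7016)²) = √(244.6594) ≈ 15.6416,  v_1 = u/||u|| ≈ (0.8569, -0.3645, -0.3645) (||v_1|| = 1).

λ_1 = 10.7016,  λ_2 = 4.2984,  λ_3 = 4;  v_1 ≈ (0.8569, -0.3645, -0.3645)


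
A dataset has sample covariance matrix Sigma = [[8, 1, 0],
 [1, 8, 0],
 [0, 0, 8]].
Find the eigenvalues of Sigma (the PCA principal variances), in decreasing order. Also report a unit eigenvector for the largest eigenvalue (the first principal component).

Step 1 — characteristic polynomial p(λ) = det(λI - Sigma) = λ³ - tr·λ² + c_1·λ - det, where tr = trace, c_1 = sum of the principal 2×2 minors, det = det(Sigma):
  tr = 8 + 8 + 8 = 24,
  c_1 = (8·8 - (1)²) + (8·8 - (0)²) + (8·8 - (0)²) = 63 + 64 + 64 = 191,
  det = 8·(8·8 - (0)²) - (1)·((1)·8 - (0)·(0)) + (0)·((1)·(0) - 8·(0)) = 8·(64) - (1)·(8) + (0)·(0) = 504.
  So p(λ) = λ³ - 24λ² + 191λ - 504.
Step 2 — look for an integer root (rational root theorem: any rational root is an integer divisor of 504). Testing λ = 7:
  p(7) = 343 - 1176 + 1337 - 504 = 0  ✓
  Dividing out (λ - 7): p(λ) = (λ - 7)(λ² - 17λ + 72).
Step 3 — remaining eigenvalues from the quadratic λ² - 17λ + 72 = 0:
  Δ = 17² - 4·72 = 289 - 288 = 1,  λ = (17 ± √1)/2 = (17 ± 1)/2 = 9 or 8.
  Sorted: λ_1 = 9,  λ_2 = 8,  λ_3 = 7  (check: sum = 24 = tr ✓).

Step 4 — unit eigenvector for λ_1 = 9: v spans the null space of (Sigma - λ_1 I), whose rows are
  r_1 = (-1, 1, 0),  r_2 = (1, -1, 0),  r_3 = (0, 0, -1).
  v is orthogonal to every row, so take v ∝ r_1 × r_3 = ((1)·(-1) - (0)·(0), (0)·(0) - (-1)·(-1), (-1)·(0) - (1)·(0)) = (-1, -1, 0).
  Rescale (multiply by -1 so the first nonzero entry is positive): u = (1, 1, 0).
  ||u|| = √((1)² + (1)² + (0)²) = √(2) ≈ 1.4142,  v_1 = u/||u|| ≈ (0.7071, 0.7071, 0) (||v_1|| = 1).

λ_1 = 9,  λ_2 = 8,  λ_3 = 7;  v_1 ≈ (0.7071, 0.7071, 0)


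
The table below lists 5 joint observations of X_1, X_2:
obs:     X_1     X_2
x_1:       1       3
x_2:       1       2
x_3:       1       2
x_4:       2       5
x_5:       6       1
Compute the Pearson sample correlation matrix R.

Step 1 — column means:
  mean(X_1) = (1 + 1 + 1 + 2 + 6) / 5 = 11/5 = 2.2
  mean(X_2) = (3 + 2 + 2 + 5 + 1) / 5 = 13/5 = 2.6

Step 2 — sample variances and covariances s[i,j] = (1/(n-1)) · Σ_k (x_{k,i} - mean_i) · (x_{k,j} - mean_j), with n-1 = 4:
  s[X_1,X_1] = ((-1.2)·(-1.2) + (-1.2)·(-1.2) + (-1.2)·(-1.2) + (-0.2)·(-0.2) + (3.8)·(3.8)) / 4 = 18.8/4 = 4.7
  s[X_1,X_2] = ((-1.2)·(0.4) + (-1.2)·(-0.6) + (-1.2)·(-0.6) + (-0.2)·(2.4) + (3.8)·(-1.6)) / 4 = -5.6/4 = -1.4
  s[X_2,X_2] = ((0.4)·(0.4) + (-0.6)·(-0.6) + (-0.6)·(-0.6) + (2.4)·(2.4) + (-1.6)·(-1.6)) / 4 = 9.2/4 = 2.3
  Sample standard deviations s_i = √(s[i,i]):
  s(X_1) = √(4.7) = 2.1679
  s(X_2) = √(2.3) = 1.5166

Step 3 — r_{ij} = s_{ij} / (s_i · s_j):
  r[X_1,X_1] = 1 (diagonal).
  r[X_1,X_2] = -1.4 / (2.1679 · 1.5166) = -1.4 / 3.2879 = -0.4258
  r[X_2,X_2] = 1 (diagonal).

R is symmetric with unit diagonal. Assembling:

R = [[1, -0.4258],
 [-0.4258, 1]]


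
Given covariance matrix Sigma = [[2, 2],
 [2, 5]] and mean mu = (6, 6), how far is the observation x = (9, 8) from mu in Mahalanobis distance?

Step 1 — centre the observation: (x - mu) = (3, 2).

Step 2 — invert Sigma. det(Sigma) = 2·5 - (2)² = 6.
  Sigma^{-1} = (1/det) · [[d, -b], [-b, a]] = [[0.8333, -0.3333],
 [-0.3333, 0.3333]].

Step 3 — form the quadratic (x - mu)^T · Sigma^{-1} · (x - mu):
  Sigma^{-1} · (x - mu) = (1.8333, -0.3333).
  (x - mu)^T · [Sigma^{-1} · (x - mu)] = (3)·(1.8333) + (2)·(-0.3333) = 4.8333.

Step 4 — take square root: d = √(4.8333) ≈ 2.1985.

d(x, mu) = √(4.8333) ≈ 2.1985


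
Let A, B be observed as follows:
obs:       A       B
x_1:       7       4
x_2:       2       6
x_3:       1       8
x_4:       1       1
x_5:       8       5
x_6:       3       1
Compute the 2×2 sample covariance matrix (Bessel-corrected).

Step 1 — column means:
  mean(A) = (7 + 2 + 1 + 1 + 8 + 3) / 6 = 22/6 = 3.6667
  mean(B) = (4 + 6 + 8 + 1 + 5 + 1) / 6 = 25/6 = 4.1667

Step 2 — sample covariance S[i,j] = (1/(n-1)) · Σ_k (x_{k,i} - mean_i) · (x_{k,j} - mean_j), with n-1 = 5.
  S[A,A] = ((3.3333)·(3.3333) + (-1.6667)·(-1.6667) + (-2.6667)·(-2.6667) + (-2.6667)·(-2.6667) + (4.3333)·(4.3333) + (-0.6667)·(-0.6667)) / 5 = 47.3333/5 = 9.4667
  S[A,B] = ((3.3333)·(-0.1667) + (-1.6667)·(1.8333) + (-2.6667)·(3.8333) + (-2.6667)·(-3.1667) + (4.3333)·(0.8333) + (-0.6667)·(-3.1667)) / 5 = 0.3333/5 = 0.0667
  S[B,B] = ((-0.1667)·(-0.1667) + (1.8333)·(1.8333) + (3.8333)·(3.8333) + (-3.1667)·(-3.1667) + (0.8333)·(0.8333) + (-3.1667)·(-3.1667)) / 5 = 38.8333/5 = 7.7667

S is symmetric (S[j,i] = S[i,j]). Assembling:

S = [[9.4667, 0.0667],
 [0.0667, 7.7667]]


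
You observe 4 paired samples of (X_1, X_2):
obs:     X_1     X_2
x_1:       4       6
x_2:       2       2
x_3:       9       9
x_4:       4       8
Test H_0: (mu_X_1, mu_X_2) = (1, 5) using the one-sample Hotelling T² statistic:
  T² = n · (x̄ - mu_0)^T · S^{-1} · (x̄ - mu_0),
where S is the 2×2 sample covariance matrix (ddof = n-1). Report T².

Step 1 — sample mean vector:
  mean(X_1) = (4 + 2 + 9 + 4) / 4 = 19/4 = 4.75
  mean(X_2) = (6 + 2 + 9 + 8) / 4 = 25/4 = 6.25
  x̄ = (4.75, 6.25),  deviation x̄ - mu_0 = (4.75, 6.25) - (1, 5) = (3.75, 1.25).

Step 2 — sample covariance matrix, S[i,j] = (1/(n-1)) · Σ_k (x_{k,i} - mean_i) · (x_{k,j} - mean_j), divisor n-1 = 3:
  S[X_1,X_1] = ((-0.75)·(-0.75) + (-2.75)·(-2.75) + (4.25)·(4.25) + (-0.75)·(-0.75)) / 3 = 26.75/3 = 8.9167
  S[X_1,X_2] = ((-0.75)·(-0.25) + (-2.75)·(-4.25) + (4.25)·(2.75) + (-0.75)·(1.75)) / 3 = 22.25/3 = 7.4167
  S[X_2,X_2] = ((-0.25)·(-0.25) + (-4.25)·(-4.25) + (2.75)·(2.75) + (1.75)·(1.75)) / 3 = 28.75/3 = 9.5833
  S = [[8.9167, 7.4167],
 [7.4167, 9.5833]].

Step 3 — invert S. det(S) = 8.9167·9.5833 - (7.4167)² = 30.4444.
  S^{-1} = (1/det) · [[d, -b], [-b, a]] = [[0.3148, -0.2436],
 [-0.2436, 0.2929]].

Step 4 — quadratic form (x̄ - mu_0)^T · S^{-1} · (x̄ - mu_0):
  S^{-1} · (x̄ - mu_0) = (0.8759, -0.5474),
  (x̄ - mu_0)^T · [...] = (3.75)·(0.8759) + (1.25)·(-0.5474) = 2.6004.

Step 5 — scale by n: T² = 4 · 2.6004 = 10.4015.

T² ≈ 10.4015


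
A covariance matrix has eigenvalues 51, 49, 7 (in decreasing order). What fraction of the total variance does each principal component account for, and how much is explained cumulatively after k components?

Step 1 — total variance = trace(Sigma) = Σ λ_i = 51 + 49 + 7 = 107.

Step 2 — fraction explained by component i = λ_i / Σ λ:
  PC1: 51/107 = 0.4766
  PC2: 49/107 = 0.4579
  PC3: 7/107 = 0.0654

Step 3 — cumulative fraction after k components = (λ_1 + ... + λ_k) / Σ λ:
  k = 1: 51/107 = 0.4766
  k = 2: (51 + 49)/107 = 100/107 = 0.9346
  k = 3: (51 + 49 + 7)/107 = 107/107 = 1

Summary (fraction, with percent):

explained: PC1 0.4766 (47.66%), PC2 0.4579 (45.79%), PC3 0.0654 (6.54%);  cumulative: 0.4766, 0.9346, 1


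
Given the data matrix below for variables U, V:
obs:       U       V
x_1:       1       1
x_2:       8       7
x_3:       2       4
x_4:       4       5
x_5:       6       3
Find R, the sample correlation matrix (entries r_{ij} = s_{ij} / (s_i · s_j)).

Step 1 — column means:
  mean(U) = (1 + 8 + 2 + 4 + 6) / 5 = 21/5 = 4.2
  mean(V) = (1 + 7 + 4 + 5 + 3) / 5 = 20/5 = 4

Step 2 — sample variances and covariances s[i,j] = (1/(n-1)) · Σ_k (x_{k,i} - mean_i) · (x_{k,j} - mean_j), with n-1 = 4:
  s[U,U] = ((-3.2)·(-3.2) + (3.8)·(3.8) + (-2.2)·(-2.2) + (-0.2)·(-0.2) + (1.8)·(1.8)) / 4 = 32.8/4 = 8.2
  s[U,V] = ((-3.2)·(-3) + (3.8)·(3) + (-2.2)·(0) + (-0.2)·(1) + (1.8)·(-1)) / 4 = 19/4 = 4.75
  s[V,V] = ((-3)·(-3) + (3)·(3) + (0)·(0) + (1)·(1) + (-1)·(-1)) / 4 = 20/4 = 5
  Sample standard deviations s_i = √(s[i,i]):
  s(U) = √(8.2) = 2.8636
  s(V) = √(5) = 2.2361

Step 3 — r_{ij} = s_{ij} / (s_i · s_j):
  r[U,U] = 1 (diagonal).
  r[U,V] = 4.75 / (2.8636 · 2.2361) = 4.75 / 6.4031 = 0.7418
  r[V,V] = 1 (diagonal).

R is symmetric with unit diagonal. Assembling:

R = [[1, 0.7418],
 [0.7418, 1]]


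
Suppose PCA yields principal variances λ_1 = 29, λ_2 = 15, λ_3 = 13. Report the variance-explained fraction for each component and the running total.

Step 1 — total variance = trace(Sigma) = Σ λ_i = 29 + 15 + 13 = 57.

Step 2 — fraction explained by component i = λ_i / Σ λ:
  PC1: 29/57 = 0.5088
  PC2: 15/57 = 0.2632
  PC3: 13/57 = 0.2281

Step 3 — cumulative fraction after k components = (λ_1 + ... + λ_k) / Σ λ:
  k = 1: 29/57 = 0.5088
  k = 2: (29 + 15)/57 = 44/57 = 0.7719
  k = 3: (29 + 15 + 13)/57 = 57/57 = 1

Summary (fraction, with percent):

explained: PC1 0.5088 (50.88%), PC2 0.2632 (26.32%), PC3 0.2281 (22.81%);  cumulative: 0.5088, 0.7719, 1


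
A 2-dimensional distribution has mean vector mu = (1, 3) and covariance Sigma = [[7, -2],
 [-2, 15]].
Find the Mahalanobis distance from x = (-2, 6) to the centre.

Step 1 — centre the observation: (x - mu) = (-3, 3).

Step 2 — invert Sigma. det(Sigma) = 7·15 - (-2)² = 101.
  Sigma^{-1} = (1/det) · [[d, -b], [-b, a]] = [[0.1485, 0.0198],
 [0.0198, 0.0693]].

Step 3 — form the quadratic (x - mu)^T · Sigma^{-1} · (x - mu):
  Sigma^{-1} · (x - mu) = (-0.3861, 0.1485).
  (x - mu)^T · [Sigma^{-1} · (x - mu)] = (-3)·(-0.3861) + (3)·(0.1485) = 1.604.

Step 4 — take square root: d = √(1.604) ≈ 1.2665.

d(x, mu) = √(1.604) ≈ 1.2665


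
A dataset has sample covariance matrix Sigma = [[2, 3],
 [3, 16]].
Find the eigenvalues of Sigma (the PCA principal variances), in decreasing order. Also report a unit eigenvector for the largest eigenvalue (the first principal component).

Step 1 — characteristic polynomial of 2×2 Sigma:
  det(Sigma - λI) = λ² - trace · λ + det = 0.
  trace = 2 + 16 = 18, det = 2·16 - (3)² = 23.
Step 2 — discriminant:
  Δ = trace² - 4·det = 324 - 92 = 232.
Step 3 — eigenvalues:
  λ = (trace ± √Δ)/2 = (18 ± 15.2315)/2,
  λ_1 = 16.6158,  λ_2 = 1.3842.

Step 4 — unit eigenvector for λ_1: solve (Sigma - λ_1 I)v = 0. First row:
  (2 - 16.6158)·v_x + (3)·v_y = 0, i.e. (-14.6158)·v_x + (3)·v_y = 0,
  so v ∝ (b, λ_1 - a) = (3, 14.6158) = u.
  ||u|| = √((3)² + (14.6158)²) = √(222.6208) ≈ 14.9205,
  v_1 = u/||u|| ≈ (0.2011, 0.9796) (||v_1|| = 1).

λ_1 = 16.6158,  λ_2 = 1.3842;  v_1 ≈ (0.2011, 0.9796)


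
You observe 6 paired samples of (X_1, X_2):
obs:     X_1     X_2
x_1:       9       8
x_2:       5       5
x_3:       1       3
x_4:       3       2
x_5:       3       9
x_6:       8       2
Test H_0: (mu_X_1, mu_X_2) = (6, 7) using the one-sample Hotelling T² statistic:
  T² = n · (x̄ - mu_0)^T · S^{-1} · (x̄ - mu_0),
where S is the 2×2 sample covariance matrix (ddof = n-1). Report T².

Step 1 — sample mean vector:
  mean(X_1) = (9 + 5 + 1 + 3 + 3 + 8) / 6 = 29/6 = 4.8333
  mean(X_2) = (8 + 5 + 3 + 2 + 9 + 2) / 6 = 29/6 = 4.8333
  x̄ = (4.8333, 4.8333),  deviation x̄ - mu_0 = (4.8333, 4.8333) - (6, 7) = (-1.1667, -2.1667).

Step 2 — sample covariance matrix, S[i,j] = (1/(n-1)) · Σ_k (x_{k,i} - mean_i) · (x_{k,j} - mean_j), divisor n-1 = 5:
  S[X_1,X_1] = ((4.1667)·(4.1667) + (0.1667)·(0.1667) + (-3.8333)·(-3.8333) + (-1.8333)·(-1.8333) + (-1.8333)·(-1.8333) + (3.1667)·(3.1667)) / 5 = 48.8333/5 = 9.7667
  S[X_1,X_2] = ((4.1667)·(3.1667) + (0.1667)·(0.1667) + (-3.8333)·(-1.8333) + (-1.8333)·(-2.8333) + (-1.8333)·(4.1667) + (3.1667)·(-2.8333)) / 5 = 8.8333/5 = 1.7667
  S[X_2,X_2] = ((3.1667)·(3.1667) + (0.1667)·(0.1667) + (-1.8333)·(-1.8333) + (-2.8333)·(-2.8333) + (4.1667)·(4.1667) + (-2.8333)·(-2.8333)) / 5 = 46.8333/5 = 9.3667
  S = [[9.7667, 1.7667],
 [1.7667, 9.3667]].

Step 3 — invert S. det(S) = 9.7667·9.3667 - (1.7667)² = 88.36.
  S^{-1} = (1/det) · [[d, -b], [-b, a]] = [[0.106, -0.02],
 [-0.02, 0.1105]].

Step 4 — quadratic form (x̄ - mu_0)^T · S^{-1} · (x̄ - mu_0):
  S^{-1} · (x̄ - mu_0) = (-0.0804, -0.2162),
  (x̄ - mu_0)^T · [...] = (-1.1667)·(-0.0804) + (-2.1667)·(-0.2162) = 0.5621.

Step 5 — scale by n: T² = 6 · 0.5621 = 3.3726.

T² ≈ 3.3726
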